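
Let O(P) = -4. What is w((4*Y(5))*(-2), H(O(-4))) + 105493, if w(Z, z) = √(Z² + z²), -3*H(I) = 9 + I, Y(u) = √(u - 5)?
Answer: 316484/3 ≈ 1.0549e+5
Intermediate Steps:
Y(u) = √(-5 + u)
H(I) = -3 - I/3 (H(I) = -(9 + I)/3 = -3 - I/3)
w((4*Y(5))*(-2), H(O(-4))) + 105493 = √(((4*√(-5 + 5))*(-2))² + (-3 - ⅓*(-4))²) + 105493 = √(((4*√0)*(-2))² + (-3 + 4/3)²) + 105493 = √(((4*0)*(-2))² + (-5/3)²) + 105493 = √((0*(-2))² + 25/9) + 105493 = √(0² + 25/9) + 105493 = √(0 + 25/9) + 105493 = √(25/9) + 105493 = 5/3 + 105493 = 316484/3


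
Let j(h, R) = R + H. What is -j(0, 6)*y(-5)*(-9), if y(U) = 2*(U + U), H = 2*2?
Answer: -1800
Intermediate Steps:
H = 4
y(U) = 4*U (y(U) = 2*(2*U) = 4*U)
j(h, R) = 4 + R (j(h, R) = R + 4 = 4 + R)
-j(0, 6)*y(-5)*(-9) = -(4 + 6)*(4*(-5))*(-9) = -10*(-20)*(-9) = -(-200)*(-9) = -1*1800 = -1800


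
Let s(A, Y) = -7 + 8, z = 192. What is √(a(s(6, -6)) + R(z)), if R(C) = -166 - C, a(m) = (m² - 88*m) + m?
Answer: 2*I*√111 ≈ 21.071*I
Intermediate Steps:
s(A, Y) = 1
a(m) = m² - 87*m
√(a(s(6, -6)) + R(z)) = √(1*(-87 + 1) + (-166 - 1*192)) = √(1*(-86) + (-166 - 192)) = √(-86 - 358) = √(-444) = 2*I*√111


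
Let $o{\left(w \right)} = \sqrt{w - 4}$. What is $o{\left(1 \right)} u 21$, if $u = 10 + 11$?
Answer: $441 i \sqrt{3} \approx 763.83 i$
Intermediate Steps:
$o{\left(w \right)} = \sqrt{-4 + w}$
$u = 21$
$o{\left(1 \right)} u 21 = \sqrt{-4 + 1} \cdot 21 \cdot 21 = \sqrt{-3} \cdot 21 \cdot 21 = i \sqrt{3} \cdot 21 \cdot 21 = 21 i \sqrt{3} \cdot 21 = 441 i \sqrt{3}$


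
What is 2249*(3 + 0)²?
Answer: 20241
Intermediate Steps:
2249*(3 + 0)² = 2249*3² = 2249*9 = 20241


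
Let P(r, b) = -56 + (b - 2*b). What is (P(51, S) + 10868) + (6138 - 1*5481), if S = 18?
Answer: 11451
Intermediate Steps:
P(r, b) = -56 - b
(P(51, S) + 10868) + (6138 - 1*5481) = ((-56 - 1*18) + 10868) + (6138 - 1*5481) = ((-56 - 18) + 10868) + (6138 - 5481) = (-74 + 10868) + 657 = 10794 + 657 = 11451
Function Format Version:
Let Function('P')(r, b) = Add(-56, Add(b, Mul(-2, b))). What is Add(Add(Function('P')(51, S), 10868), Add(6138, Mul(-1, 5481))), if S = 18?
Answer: 11451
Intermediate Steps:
Function('P')(r, b) = Add(-56, Mul(-1, b))
Add(Add(Function('P')(51, S), 10868), Add(6138, Mul(-1, 5481))) = Add(Add(Add(-56, Mul(-1, 18)), 10868), Add(6138, Mul(-1, 5481))) = Add(Add(Add(-56, -18), 10868), Add(6138, -5481)) = Add(Add(-74, 10868), 657) = Add(10794, 657) = 11451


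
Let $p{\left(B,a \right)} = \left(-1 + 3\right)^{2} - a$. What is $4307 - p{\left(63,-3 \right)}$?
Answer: $4300$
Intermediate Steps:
$p{\left(B,a \right)} = 4 - a$ ($p{\left(B,a \right)} = 2^{2} - a = 4 - a$)
$4307 - p{\left(63,-3 \right)} = 4307 - \left(4 - -3\right) = 4307 - \left(4 + 3\right) = 4307 - 7 = 4300$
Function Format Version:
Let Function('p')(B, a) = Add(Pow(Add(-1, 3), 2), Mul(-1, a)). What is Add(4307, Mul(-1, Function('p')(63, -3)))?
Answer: 4300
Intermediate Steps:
Function('p')(B, a) = Add(4, Mul(-1, a)) (Function('p')(B, a) = Add(Pow(2, 2), Mul(-1, a)) = Add(4, Mul(-1, a)))
Add(4307, Mul(-1, Function('p')(63, -3))) = Add(4307, Mul(-1, Add(4, Mul(-1, -3)))) = Add(4307, Mul(-1, Add(4, 3))) = Add(4307, Mul(-1, 7)) = Add(4307, -7) = 4300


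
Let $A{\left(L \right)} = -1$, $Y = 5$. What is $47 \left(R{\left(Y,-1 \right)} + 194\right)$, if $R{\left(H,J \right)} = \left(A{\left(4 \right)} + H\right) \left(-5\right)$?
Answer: $8178$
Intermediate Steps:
$R{\left(H,J \right)} = 5 - 5 H$ ($R{\left(H,J \right)} = \left(-1 + H\right) \left(-5\right) = 5 - 5 H$)
$47 \left(R{\left(Y,-1 \right)} + 194\right) = 47 \left(\left(5 - 25\right) + 194\right) = 47 \left(-20 + 194\right) = 47 \cdot 174 = 8178$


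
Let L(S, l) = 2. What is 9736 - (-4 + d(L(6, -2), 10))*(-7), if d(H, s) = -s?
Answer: 9638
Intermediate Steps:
9736 - (-4 + d(L(6, -2), 10))*(-7) = 9736 - (-4 - 1*10)*(-7) = 9736 - (-4 - 10)*(-7) = 9736 - (-14)*(-7) = 9736 - 1*98 = 9736 - 98 = 9638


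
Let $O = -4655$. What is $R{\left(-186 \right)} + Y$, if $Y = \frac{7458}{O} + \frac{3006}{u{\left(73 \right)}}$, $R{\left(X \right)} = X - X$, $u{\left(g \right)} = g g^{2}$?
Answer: $- \frac{2887295856}{1810874135} \approx -1.5944$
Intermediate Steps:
$u{\left(g \right)} = g^{3}$
$R{\left(X \right)} = 0$
$Y = - \frac{2887295856}{1810874135}$ ($Y = \frac{7458}{-4655} + \frac{3006}{73^{3}} = 7458 \left(- \frac{1}{4655}\right) + \frac{3006}{389017} = - \frac{7458}{4655} + 3006 \cdot \frac{1}{389017} = - \frac{7458}{4655} + \frac{3006}{389017} = - \frac{2887295856}{1810874135} \approx -1.5944$)
$R{\left(-186 \right)} + Y = 0 - \frac{2887295856}{1810874135} = - \frac{2887295856}{1810874135}$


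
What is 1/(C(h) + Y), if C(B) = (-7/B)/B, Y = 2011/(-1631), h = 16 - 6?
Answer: -163100/212517 ≈ -0.76747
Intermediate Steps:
h = 10
Y = -2011/1631 (Y = 2011*(-1/1631) = -2011/1631 ≈ -1.2330)
C(B) = -7/B**2
1/(C(h) + Y) = 1/(-7/10**2 - 2011/1631) = 1/(-7*1/100 - 2011/1631) = 1/(-7/100 - 2011/1631) = 1/(-212517/163100) = -163100/212517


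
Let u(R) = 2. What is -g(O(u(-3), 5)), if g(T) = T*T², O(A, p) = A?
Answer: -8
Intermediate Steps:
g(T) = T³
-g(O(u(-3), 5)) = -1*2³ = -1*8 = -8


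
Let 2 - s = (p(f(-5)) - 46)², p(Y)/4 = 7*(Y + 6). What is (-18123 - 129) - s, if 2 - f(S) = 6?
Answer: -18154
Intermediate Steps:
f(S) = -4 (f(S) = 2 - 1*6 = 2 - 6 = -4)
p(Y) = 168 + 28*Y (p(Y) = 4*(7*(Y + 6)) = 4*(7*(6 + Y)) = 4*(42 + 7*Y) = 168 + 28*Y)
s = -98 (s = 2 - ((168 + 28*(-4)) - 46)² = 2 - ((168 - 112) - 46)² = 2 - (56 - 46)² = 2 - 1*10² = 2 - 1*100 = 2 - 100 = -98)
(-18123 - 129) - s = (-18123 - 129) - 1*(-98) = -18252 + 98 = -18154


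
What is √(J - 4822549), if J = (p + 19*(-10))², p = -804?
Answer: 3*I*√426057 ≈ 1958.2*I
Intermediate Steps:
J = 988036 (J = (-804 + 19*(-10))² = (-804 - 190)² = (-994)² = 988036)
√(J - 4822549) = √(988036 - 4822549) = √(-3834513) = 3*I*√426057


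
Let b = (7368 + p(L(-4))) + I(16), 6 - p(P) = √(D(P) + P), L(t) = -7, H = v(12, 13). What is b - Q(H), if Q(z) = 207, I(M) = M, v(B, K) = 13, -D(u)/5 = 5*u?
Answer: 7183 - 2*√42 ≈ 7170.0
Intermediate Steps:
D(u) = -25*u
H = 13
p(P) = 6 - 2*√6*√(-P) (p(P) = 6 - √(-25*P + P) = 6 - √(-24*P) = 6 - 2*√6*√(-P))
b = 7390 - 2*√42 (b = (7368 + (6 - 2*√6*√(-1*(-7)))) + 16 = (7368 + (6 - 2*√6*√7)) + 16 = (7368 + (6 - 2*√42)) + 16 = (7374 - 2*√42) + 16 = 7390 - 2*√42 ≈ 7377.0)
b - Q(H) = (7390 - 2*√42) - 1*207 = (7390 - 2*√42) - 207 = 7183 - 2*√42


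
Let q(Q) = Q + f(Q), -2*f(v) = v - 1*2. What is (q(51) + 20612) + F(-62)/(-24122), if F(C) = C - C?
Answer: 41277/2 ≈ 20639.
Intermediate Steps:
F(C) = 0
f(v) = 1 - v/2 (f(v) = -(v - 1*2)/2 = -(v - 2)/2 = -(-2 + v)/2 = 1 - v/2)
q(Q) = 1 + Q/2 (q(Q) = Q + (1 - Q/2) = 1 + Q/2)
(q(51) + 20612) + F(-62)/(-24122) = ((1 + (1/2)*51) + 20612) + 0/(-24122) = ((1 + 51/2) + 20612) + 0*(-1/24122) = (53/2 + 20612) + 0 = 41277/2 + 0 = 41277/2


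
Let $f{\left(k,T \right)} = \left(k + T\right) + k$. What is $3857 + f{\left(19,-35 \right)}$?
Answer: $3860$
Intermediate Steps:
$f{\left(k,T \right)} = T + 2 k$ ($f{\left(k,T \right)} = \left(T + k\right) + k = T + 2 k$)
$3857 + f{\left(19,-35 \right)} = 3857 + \left(-35 + 2 \cdot 19\right) = 3857 + \left(-35 + 38\right) = 3857 + 3 = 3860$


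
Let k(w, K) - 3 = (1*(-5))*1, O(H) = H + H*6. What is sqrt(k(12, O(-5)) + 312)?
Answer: sqrt(310) ≈ 17.607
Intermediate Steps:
O(H) = 7*H (O(H) = H + 6*H = 7*H)
k(w, K) = -2 (k(w, K) = 3 + (1*(-5))*1 = 3 - 5*1 = 3 - 5 = -2)
sqrt(k(12, O(-5)) + 312) = sqrt(-2 + 312) = sqrt(310)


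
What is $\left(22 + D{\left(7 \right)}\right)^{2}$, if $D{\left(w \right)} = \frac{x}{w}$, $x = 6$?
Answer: $\frac{25600}{49} \approx 522.45$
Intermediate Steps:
$D{\left(w \right)} = \frac{6}{w}$
$\left(22 + D{\left(7 \right)}\right)^{2} = \left(22 + \frac{6}{7}\right)^{2} = \left(\frac{160}{7}\right)^{2} = \frac{25600}{49}$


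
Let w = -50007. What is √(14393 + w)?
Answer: I*√35614 ≈ 188.72*I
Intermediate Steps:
√(14393 + w) = √(14393 - 50007) = √(-35614) = I*√35614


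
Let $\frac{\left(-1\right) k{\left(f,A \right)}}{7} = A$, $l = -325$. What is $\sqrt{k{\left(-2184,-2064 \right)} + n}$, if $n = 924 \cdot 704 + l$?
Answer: $\sqrt{664619} \approx 815.24$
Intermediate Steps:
$n = 650171$ ($n = 924 \cdot 704 - 325 = 650496 - 325 = 650171$)
$k{\left(f,A \right)} = - 7 A$
$\sqrt{k{\left(-2184,-2064 \right)} + n} = \sqrt{\left(-7\right) \left(-2064\right) + 650171} = \sqrt{14448 + 650171} = \sqrt{664619}$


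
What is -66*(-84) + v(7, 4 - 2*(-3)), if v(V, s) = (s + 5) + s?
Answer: 5569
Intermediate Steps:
v(V, s) = 5 + 2*s (v(V, s) = (5 + s) + s = 5 + 2*s)
-66*(-84) + v(7, 4 - 2*(-3)) = -66*(-84) + (5 + 2*(4 - 2*(-3))) = 5544 + (5 + 2*(4 + 6)) = 5544 + (5 + 2*10) = 5544 + (5 + 20) = 5544 + 25 = 5569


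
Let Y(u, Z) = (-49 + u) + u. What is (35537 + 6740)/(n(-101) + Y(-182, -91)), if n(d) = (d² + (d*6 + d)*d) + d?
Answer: 42277/81094 ≈ 0.52133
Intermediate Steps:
Y(u, Z) = -49 + 2*u
n(d) = d + 8*d² (n(d) = (d² + (6*d + d)*d) + d = (d² + (7*d)*d) + d = (d² + 7*d²) + d = 8*d² + d = d + 8*d²)
(35537 + 6740)/(n(-101) + Y(-182, -91)) = (35537 + 6740)/(-101*(1 + 8*(-101)) + (-49 + 2*(-182))) = 42277/(-101*(1 - 808) + (-49 - 364)) = 42277/(-101*(-807) - 413) = 42277/(81507 - 413) = 42277/81094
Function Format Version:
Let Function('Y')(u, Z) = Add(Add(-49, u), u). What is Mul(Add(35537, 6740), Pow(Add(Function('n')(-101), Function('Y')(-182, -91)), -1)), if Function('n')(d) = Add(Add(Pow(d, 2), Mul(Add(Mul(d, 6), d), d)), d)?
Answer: Rational(42277, 81094) ≈ 0.52133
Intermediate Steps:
Function('Y')(u, Z) = Add(-49, Mul(2, u))
Function('n')(d) = Add(d, Mul(8, Pow(d, 2))) (Function('n')(d) = Add(Add(Pow(d, 2), Mul(Add(Mul(6, d), d), d)), d) = Add(Add(Pow(d, 2), Mul(Mul(7, d), d)), d) = Add(Add(Pow(d, 2), Mul(7, Pow(d, 2))), d) = Add(Mul(8, Pow(d, 2)), d) = Add(d, Mul(8, Pow(d, 2))))
Mul(Add(35537, 6740), Pow(Add(Function('n')(-101), Function('Y')(-182, -91)), -1)) = Mul(Add(35537, 6740), Pow(Add(Mul(-101, Add(1, Mul(8, -101))), Add(-49, Mul(2, -182))), -1)) = Mul(42277, Pow(Add(Mul(-101, Add(1, -808)), Add(-49, -364)), -1)) = Mul(42277, Pow(Add(Mul(-101, -807), -413), -1)) = Mul(42277, Pow(Add(81507, -413), -1)) = Mul(42277, Pow(81094, -1)) = Mul(42277, Rational(1, 81094)) = Rational(42277, 81094)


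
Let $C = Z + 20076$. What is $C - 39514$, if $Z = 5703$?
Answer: $-13735$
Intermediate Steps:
$C = 25779$ ($C = 5703 + 20076 = 25779$)
$C - 39514 = 25779 - 39514 = -13735$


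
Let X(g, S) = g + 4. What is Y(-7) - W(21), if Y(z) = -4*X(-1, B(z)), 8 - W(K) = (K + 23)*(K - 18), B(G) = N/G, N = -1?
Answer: 112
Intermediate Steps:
B(G) = -1/G
W(K) = 8 - (-18 + K)*(23 + K) (W(K) = 8 - (K + 23)*(K - 18) = 8 - (23 + K)*(-18 + K) = 8 - (-18 + K)*(23 + K))
X(g, S) = 4 + g
Y(z) = -12 (Y(z) = -4*(4 - 1) = -4*3 = -12)
Y(-7) - W(21) = -12 - (422 - 1*21² - 5*21) = -12 - (422 - 1*441 - 105) = -12 - (422 - 441 - 105) = -12 - 1*(-124) = -12 + 124 = 112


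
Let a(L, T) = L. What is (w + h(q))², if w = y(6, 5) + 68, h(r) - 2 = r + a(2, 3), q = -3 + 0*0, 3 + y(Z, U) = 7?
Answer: 5329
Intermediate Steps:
y(Z, U) = 4 (y(Z, U) = -3 + 7 = 4)
q = -3 (q = -3 + 0 = -3)
h(r) = 4 + r (h(r) = 2 + (r + 2) = 2 + (2 + r) = 4 + r)
w = 72 (w = 4 + 68 = 72)
(w + h(q))² = (72 + (4 - 3))² = (72 + 1)² = 73² = 5329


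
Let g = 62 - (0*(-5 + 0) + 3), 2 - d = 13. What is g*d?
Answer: -649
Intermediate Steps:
d = -11 (d = 2 - 1*13 = 2 - 13 = -11)
g = 59 (g = 62 - (0*(-5) + 3) = 62 - (0 + 3) = 62 - 1*3 = 62 - 3 = 59)
g*d = 59*(-11) = -649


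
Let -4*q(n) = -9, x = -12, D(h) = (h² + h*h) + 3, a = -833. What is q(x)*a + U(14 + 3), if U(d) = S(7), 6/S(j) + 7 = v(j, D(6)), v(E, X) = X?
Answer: -127443/68 ≈ -1874.2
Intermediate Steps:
D(h) = 3 + 2*h² (D(h) = (h² + h²) + 3 = 2*h² + 3 = 3 + 2*h²)
S(j) = 3/34 (S(j) = 6/(-7 + (3 + 2*6²)) = 6/(-7 + (3 + 2*36)) = 6/(-7 + (3 + 72)) = 6/(-7 + 75) = 6/68 = 6*(1/68) = 3/34)
q(n) = 9/4 (q(n) = -¼*(-9) = 9/4)
U(d) = 3/34
q(x)*a + U(14 + 3) = (9/4)*(-833) + 3/34 = -7497/4 + 3/34 = -127443/68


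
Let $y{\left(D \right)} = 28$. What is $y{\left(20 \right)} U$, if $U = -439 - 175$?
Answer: $-17192$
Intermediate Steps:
$U = -614$ ($U = -439 - 175 = -614$)
$y{\left(20 \right)} U = 28 \left(-614\right) = -17192$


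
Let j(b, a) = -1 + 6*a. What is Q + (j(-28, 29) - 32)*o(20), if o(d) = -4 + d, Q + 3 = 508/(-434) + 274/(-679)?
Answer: 47390265/21049 ≈ 2251.4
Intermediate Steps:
Q = -96279/21049 (Q = -3 + (508/(-434) + 274/(-679)) = -3 + (508*(-1/434) + 274*(-1/679)) = -3 + (-254/217 - 274/679) = -3 - 33132/21049 = -96279/21049 ≈ -4.5740)
Q + (j(-28, 29) - 32)*o(20) = -96279/21049 + ((-1 + 6*29) - 32)*(-4 + 20) = -96279/21049 + ((-1 + 174) - 32)*16 = -96279/21049 + (173 - 32)*16 = -96279/21049 + 141*16 = -96279/21049 + 2256 = 47390265/21049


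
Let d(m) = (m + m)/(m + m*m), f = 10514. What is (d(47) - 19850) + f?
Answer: -224063/24 ≈ -9336.0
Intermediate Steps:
d(m) = 2*m/(m + m²) (d(m) = (2*m)/(m + m²) = 2*m/(m + m²))
(d(47) - 19850) + f = (2/(1 + 47) - 19850) + 10514 = (2/48 - 19850) + 10514 = (2*(1/48) - 19850) + 10514 = (1/24 - 19850) + 10514 = -476399/24 + 10514 = -224063/24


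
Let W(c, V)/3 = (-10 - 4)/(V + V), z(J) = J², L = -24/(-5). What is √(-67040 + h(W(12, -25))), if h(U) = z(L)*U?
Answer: 4*I*√2617994/25 ≈ 258.88*I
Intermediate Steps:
L = 24/5 (L = -24*(-⅕) = 24/5 ≈ 4.8000)
W(c, V) = -21/V (W(c, V) = 3*((-10 - 4)/(V + V)) = 3*(-14*1/(2*V)) = 3*(-7/V) = -21/V)
h(U) = 576*U/25 (h(U) = (24/5)²*U = 576*U/25)
√(-67040 + h(W(12, -25))) = √(-67040 + 576*(-21/(-25))/25) = √(-67040 + 576*(-21*(-1/25))/25) = √(-67040 + (576/25)*(21/25)) = √(-67040 + 12096/625) = √(-41887904/625) = 4*I*√2617994/25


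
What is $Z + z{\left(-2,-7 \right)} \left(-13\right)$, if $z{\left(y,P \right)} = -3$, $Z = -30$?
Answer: $9$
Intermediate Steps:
$Z + z{\left(-2,-7 \right)} \left(-13\right) = -30 - -39 = -30 + 39 = 9$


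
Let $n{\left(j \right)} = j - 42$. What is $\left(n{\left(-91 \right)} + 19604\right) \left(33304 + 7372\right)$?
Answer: $792002396$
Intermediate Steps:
$n{\left(j \right)} = -42 + j$ ($n{\left(j \right)} = j - 42 = -42 + j$)
$\left(n{\left(-91 \right)} + 19604\right) \left(33304 + 7372\right) = \left(\left(-42 - 91\right) + 19604\right) \left(33304 + 7372\right) = \left(-133 + 19604\right) 40676 = 19471 \cdot 40676 = 792002396$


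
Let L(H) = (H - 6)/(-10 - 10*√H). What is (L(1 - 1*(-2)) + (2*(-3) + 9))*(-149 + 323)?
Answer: 4959/10 + 261*√3/10 ≈ 541.11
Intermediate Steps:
L(H) = (-6 + H)/(-10 - 10*√H)
(L(1 - 1*(-2)) + (2*(-3) + 9))*(-149 + 323) = ((6 - (1 - 1*(-2)))/(10*(1 + √(1 - 1*(-2)))) + (2*(-3) + 9))*(-149 + 323) = ((6 - (1 + 2))/(10*(1 + √(1 + 2))) + (-6 + 9))*174 = ((6 - 1*3)/(10*(1 + √3)) + 3)*174 = ((6 - 3)/(10*(1 + √3)) + 3)*174 = ((⅒)*3/(1 + √3) + 3)*174 = (3/(10*(1 + √3)) + 3)*174 = (3 + 3/(10*(1 + √3)))*174 = 522 + 261/(5*(1 + √3))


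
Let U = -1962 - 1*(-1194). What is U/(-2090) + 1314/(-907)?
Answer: -1024842/947815 ≈ -1.0813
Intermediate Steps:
U = -768 (U = -1962 + 1194 = -768)
U/(-2090) + 1314/(-907) = -768/(-2090) + 1314/(-907) = -768*(-1/2090) + 1314*(-1/907) = 384/1045 - 1314/907 = -1024842/947815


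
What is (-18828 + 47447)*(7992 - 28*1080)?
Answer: -636715512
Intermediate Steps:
(-18828 + 47447)*(7992 - 28*1080) = 28619*(7992 - 30240) = 28619*(-22248) = -636715512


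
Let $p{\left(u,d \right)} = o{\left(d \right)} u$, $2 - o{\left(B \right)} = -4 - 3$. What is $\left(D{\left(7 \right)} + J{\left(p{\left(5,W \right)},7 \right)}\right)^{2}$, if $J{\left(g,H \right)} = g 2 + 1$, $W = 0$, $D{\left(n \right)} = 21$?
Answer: $12544$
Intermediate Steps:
$o{\left(B \right)} = 9$ ($o{\left(B \right)} = 2 - \left(-4 - 3\right) = 2 - -7 = 2 + 7 = 9$)
$p{\left(u,d \right)} = 9 u$
$J{\left(g,H \right)} = 1 + 2 g$ ($J{\left(g,H \right)} = 2 g + 1 = 1 + 2 g$)
$\left(D{\left(7 \right)} + J{\left(p{\left(5,W \right)},7 \right)}\right)^{2} = \left(21 + \left(1 + 2 \cdot 9 \cdot 5\right)\right)^{2} = \left(21 + \left(1 + 2 \cdot 45\right)\right)^{2} = \left(21 + \left(1 + 90\right)\right)^{2} = \left(21 + 91\right)^{2} = 112^{2} = 12544$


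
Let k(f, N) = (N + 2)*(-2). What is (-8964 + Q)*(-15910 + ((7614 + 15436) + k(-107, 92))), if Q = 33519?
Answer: 170706360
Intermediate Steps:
k(f, N) = -4 - 2*N (k(f, N) = (2 + N)*(-2) = -4 - 2*N)
(-8964 + Q)*(-15910 + ((7614 + 15436) + k(-107, 92))) = (-8964 + 33519)*(-15910 + ((7614 + 15436) + (-4 - 2*92))) = 24555*(-15910 + (23050 + (-4 - 184))) = 24555*(-15910 + (23050 - 188)) = 24555*(-15910 + 22862) = 24555*6952 = 170706360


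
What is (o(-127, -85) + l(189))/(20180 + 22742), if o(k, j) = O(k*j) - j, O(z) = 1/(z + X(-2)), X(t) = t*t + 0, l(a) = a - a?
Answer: 458958/231757339 ≈ 0.0019803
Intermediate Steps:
l(a) = 0
X(t) = t² (X(t) = t² + 0 = t²)
O(z) = 1/(4 + z) (O(z) = 1/(z + (-2)²) = 1/(z + 4) = 1/(4 + z))
o(k, j) = 1/(4 + j*k) - j (o(k, j) = 1/(4 + k*j) - j = 1/(4 + j*k) - j)
(o(-127, -85) + l(189))/(20180 + 22742) = ((1 - 1*(-85)*(4 - 85*(-127)))/(4 - 85*(-127)) + 0)/(20180 + 22742) = ((1 - 1*(-85)*(4 + 10795))/(4 + 10795) + 0)/42922 = ((1 - 1*(-85)*10799)/10799 + 0)*(1/42922) = ((1 + 917915)/10799 + 0)*(1/42922) = ((1/10799)*917916 + 0)*(1/42922) = (917916/10799 + 0)*(1/42922) = (917916/10799)*(1/42922) = 458958/231757339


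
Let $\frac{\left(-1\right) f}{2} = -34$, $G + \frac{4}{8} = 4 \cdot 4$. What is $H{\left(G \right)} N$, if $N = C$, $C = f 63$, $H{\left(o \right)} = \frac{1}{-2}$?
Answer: $-2142$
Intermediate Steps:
$G = \frac{31}{2}$ ($G = - \frac{1}{2} + 4 \cdot 4 = - \frac{1}{2} + 16 = \frac{31}{2} \approx 15.5$)
$H{\left(o \right)} = - \frac{1}{2}$
$f = 68$ ($f = \left(-2\right) \left(-34\right) = 68$)
$C = 4284$ ($C = 68 \cdot 63 = 4284$)
$N = 4284$
$H{\left(G \right)} N = \left(- \frac{1}{2}\right) 4284 = -2142$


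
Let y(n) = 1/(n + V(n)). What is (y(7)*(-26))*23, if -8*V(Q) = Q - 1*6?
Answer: -4784/55 ≈ -86.982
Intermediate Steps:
V(Q) = ¾ - Q/8 (V(Q) = -(Q - 1*6)/8 = -(Q - 6)/8 = -(-6 + Q)/8 = ¾ - Q/8)
y(n) = 1/(¾ + 7*n/8) (y(n) = 1/(n + (¾ - n/8)) = 1/(¾ + 7*n/8))
(y(7)*(-26))*23 = ((8/(6 + 7*7))*(-26))*23 = ((8/(6 + 49))*(-26))*23 = ((8/55)*(-26))*23 = -208/55*23 = -4784/55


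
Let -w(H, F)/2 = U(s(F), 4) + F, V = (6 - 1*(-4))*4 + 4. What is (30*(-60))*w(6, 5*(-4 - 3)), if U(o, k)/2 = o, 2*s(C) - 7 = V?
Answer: 57600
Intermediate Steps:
V = 44 (V = (6 + 4)*4 + 4 = 10*4 + 4 = 40 + 4 = 44)
s(C) = 51/2 (s(C) = 7/2 + (1/2)*44 = 7/2 + 22 = 51/2)
U(o, k) = 2*o
w(H, F) = -102 - 2*F (w(H, F) = -2*(2*(51/2) + F) = -2*(51 + F) = -102 - 2*F)
(30*(-60))*w(6, 5*(-4 - 3)) = (30*(-60))*(-102 - 10*(-4 - 3)) = -1800*(-102 - 10*(-7)) = -1800*(-102 - 2*(-35)) = -1800*(-102 + 70) = -1800*(-32) = 57600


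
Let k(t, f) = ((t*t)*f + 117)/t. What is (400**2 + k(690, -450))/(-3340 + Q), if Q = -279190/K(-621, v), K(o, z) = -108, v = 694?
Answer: 934603947/4687975 ≈ 199.36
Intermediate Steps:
k(t, f) = (117 + f*t**2)/t (k(t, f) = (t**2*f + 117)/t = (f*t**2 + 117)/t = (117 + f*t**2)/t)
Q = 139595/54 (Q = -279190/(-108) = -279190*(-1/108) = 139595/54 ≈ 2585.1)
(400**2 + k(690, -450))/(-3340 + Q) = (400**2 + (117/690 - 450*690))/(-3340 + 139595/54) = (160000 + (117*(1/690) - 310500))/(-40765/54) = (160000 + (39/230 - 310500))*(-54/40765) = (160000 - 71414961/230)*(-54/40765) = -34614961/230*(-54/40765) = 934603947/4687975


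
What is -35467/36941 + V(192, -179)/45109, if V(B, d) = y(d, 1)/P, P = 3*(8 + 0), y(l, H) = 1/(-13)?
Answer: -499162878677/519907929528 ≈ -0.96010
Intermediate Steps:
y(l, H) = -1/13 (y(l, H) = 1*(-1/13) = -1/13)
P = 24 (P = 3*8 = 24)
V(B, d) = -1/312 (V(B, d) = -1/13/24 = -1/13*1/24 = -1/312)
-35467/36941 + V(192, -179)/45109 = -35467/36941 - 1/312/45109 = -35467*1/36941 - 1/312*1/45109 = -35467/36941 - 1/14074008 = -499162878677/519907929528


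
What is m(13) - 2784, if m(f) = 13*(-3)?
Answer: -2823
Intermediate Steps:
m(f) = -39
m(13) - 2784 = -39 - 2784 = -2823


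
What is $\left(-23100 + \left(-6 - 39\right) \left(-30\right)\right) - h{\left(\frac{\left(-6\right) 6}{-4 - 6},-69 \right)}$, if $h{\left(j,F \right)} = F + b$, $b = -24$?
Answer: $-21657$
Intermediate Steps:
$h{\left(j,F \right)} = -24 + F$ ($h{\left(j,F \right)} = F - 24 = -24 + F$)
$\left(-23100 + \left(-6 - 39\right) \left(-30\right)\right) - h{\left(\frac{\left(-6\right) 6}{-4 - 6},-69 \right)} = \left(-23100 + \left(-6 - 39\right) \left(-30\right)\right) - \left(-24 - 69\right) = \left(-23100 - -1350\right) - -93 = \left(-23100 + 1350\right) + 93 = -21750 + 93 = -21657$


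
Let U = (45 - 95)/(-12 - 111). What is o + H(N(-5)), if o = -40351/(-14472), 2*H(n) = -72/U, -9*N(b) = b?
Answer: -31032233/361800 ≈ -85.772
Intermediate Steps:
N(b) = -b/9
U = 50/123 (U = -50/(-123) = -50*(-1/123) = 50/123 ≈ 0.40650)
H(n) = -2214/25 (H(n) = (-72/50/123)/2 = (-72*123/50)/2 = (1/2)*(-4428/25) = -2214/25)
o = 40351/14472 (o = -40351*(-1/14472) = 40351/14472 ≈ 2.7882)
o + H(N(-5)) = 40351/14472 - 2214/25 = -31032233/361800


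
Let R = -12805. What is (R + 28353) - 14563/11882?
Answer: 184726773/11882 ≈ 15547.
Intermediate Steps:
(R + 28353) - 14563/11882 = (-12805 + 28353) - 14563/11882 = 15548 - 14563*1/11882 = 15548 - 14563/11882 = 184726773/11882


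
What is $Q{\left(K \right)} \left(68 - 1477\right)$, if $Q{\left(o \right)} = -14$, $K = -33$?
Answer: $19726$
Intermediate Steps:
$Q{\left(K \right)} \left(68 - 1477\right) = - 14 \left(68 - 1477\right) = \left(-14\right) \left(-1409\right) = 19726$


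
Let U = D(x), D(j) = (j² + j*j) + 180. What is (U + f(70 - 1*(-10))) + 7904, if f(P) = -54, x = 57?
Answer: 14528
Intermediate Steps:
D(j) = 180 + 2*j² (D(j) = (j² + j²) + 180 = 2*j² + 180 = 180 + 2*j²)
U = 6678 (U = 180 + 2*57² = 180 + 2*3249 = 180 + 6498 = 6678)
(U + f(70 - 1*(-10))) + 7904 = (6678 - 54) + 7904 = 6624 + 7904 = 14528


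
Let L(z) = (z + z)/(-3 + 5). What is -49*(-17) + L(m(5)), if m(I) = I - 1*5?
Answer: 833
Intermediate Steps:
m(I) = -5 + I (m(I) = I - 5 = -5 + I)
L(z) = z (L(z) = (2*z)/2 = (2*z)*(½) = z)
-49*(-17) + L(m(5)) = -49*(-17) + (-5 + 5) = 833 + 0 = 833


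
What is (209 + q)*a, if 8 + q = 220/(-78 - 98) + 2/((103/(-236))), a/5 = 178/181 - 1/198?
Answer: 4698967945/4921752 ≈ 954.73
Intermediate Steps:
a = 175315/35838 (a = 5*(178/181 - 1/198) = 5*(35063/35838) = 175315/35838 ≈ 4.8919)
q = -5699/412 (q = -8 + (220/(-78 - 98) + 2/((103/(-236)))) = -8 + (220/(-176) + 2/((103*(-1/236)))) = -8 + (220*(-1/176) + 2/(-103/236)) = -8 + (-5/4 + 2*(-236/103)) = -8 + (-5/4 - 472/103) = -8 - 2403/412 = -5699/412 ≈ -13.833)
(209 + q)*a = (209 - 5699/412)*(175315/35838) = (80409/412)*(175315/35838) = 4698967945/4921752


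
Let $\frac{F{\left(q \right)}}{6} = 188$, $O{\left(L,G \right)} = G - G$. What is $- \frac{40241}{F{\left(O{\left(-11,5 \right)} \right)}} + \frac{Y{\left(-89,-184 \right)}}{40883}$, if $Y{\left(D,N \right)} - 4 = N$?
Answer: $- \frac{1645375843}{46116024} \approx -35.679$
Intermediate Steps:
$O{\left(L,G \right)} = 0$
$Y{\left(D,N \right)} = 4 + N$
$F{\left(q \right)} = 1128$ ($F{\left(q \right)} = 6 \cdot 188 = 1128$)
$- \frac{40241}{F{\left(O{\left(-11,5 \right)} \right)}} + \frac{Y{\left(-89,-184 \right)}}{40883} = - \frac{40241}{1128} + \frac{4 - 184}{40883} = \left(-40241\right) \frac{1}{1128} - \frac{180}{40883} = - \frac{40241}{1128} - \frac{180}{40883} = - \frac{1645375843}{46116024}$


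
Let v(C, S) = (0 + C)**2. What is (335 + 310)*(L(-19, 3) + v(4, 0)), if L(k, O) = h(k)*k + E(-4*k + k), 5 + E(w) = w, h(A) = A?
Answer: 276705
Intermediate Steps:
E(w) = -5 + w
L(k, O) = -5 + k**2 - 3*k (L(k, O) = k*k + (-5 + (-4*k + k)) = k**2 + (-5 - 3*k) = -5 + k**2 - 3*k)
v(C, S) = C**2
(335 + 310)*(L(-19, 3) + v(4, 0)) = (335 + 310)*((-5 + (-19)**2 - 3*(-19)) + 4**2) = 645*((-5 + 361 + 57) + 16) = 645*(413 + 16) = 645*429 = 276705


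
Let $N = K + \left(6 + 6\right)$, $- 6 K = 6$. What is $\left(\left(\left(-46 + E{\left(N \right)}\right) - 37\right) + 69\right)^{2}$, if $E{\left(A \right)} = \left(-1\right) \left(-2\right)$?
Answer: $144$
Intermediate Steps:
$K = -1$ ($K = \left(- \frac{1}{6}\right) 6 = -1$)
$N = 11$ ($N = -1 + \left(6 + 6\right) = -1 + 12 = 11$)
$E{\left(A \right)} = 2$
$\left(\left(\left(-46 + E{\left(N \right)}\right) - 37\right) + 69\right)^{2} = \left(\left(\left(-46 + 2\right) - 37\right) + 69\right)^{2} = \left(\left(-44 - 37\right) + 69\right)^{2} = \left(-81 + 69\right)^{2} = \left(-12\right)^{2} = 144$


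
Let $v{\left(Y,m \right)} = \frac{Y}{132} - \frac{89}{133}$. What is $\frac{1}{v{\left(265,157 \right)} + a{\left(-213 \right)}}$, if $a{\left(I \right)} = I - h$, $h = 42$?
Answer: $- \frac{17556}{4453283} \approx -0.0039423$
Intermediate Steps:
$v{\left(Y,m \right)} = - \frac{89}{133} + \frac{Y}{132}$ ($v{\left(Y,m \right)} = Y \frac{1}{132} - \frac{89}{133} = \frac{Y}{132} - \frac{89}{133} = - \frac{89}{133} + \frac{Y}{132}$)
$a{\left(I \right)} = -42 + I$ ($a{\left(I \right)} = I - 42 = -42 + I$)
$\frac{1}{v{\left(265,157 \right)} + a{\left(-213 \right)}} = \frac{1}{\left(- \frac{89}{133} + \frac{1}{132} \cdot 265\right) - 255} = \frac{1}{\left(- \frac{89}{133} + \frac{265}{132}\right) - 255} = \frac{1}{\frac{23497}{17556} - 255} = \frac{1}{- \frac{4453283}{17556}} = - \frac{17556}{4453283}$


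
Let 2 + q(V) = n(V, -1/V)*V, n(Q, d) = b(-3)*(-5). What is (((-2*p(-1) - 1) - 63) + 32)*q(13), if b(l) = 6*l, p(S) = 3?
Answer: -44384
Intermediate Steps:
n(Q, d) = 90 (n(Q, d) = (6*(-3))*(-5) = -18*(-5) = 90)
q(V) = -2 + 90*V
(((-2*p(-1) - 1) - 63) + 32)*q(13) = (((-2*3 - 1) - 63) + 32)*(-2 + 90*13) = (((-6 - 1) - 63) + 32)*(-2 + 1170) = ((-7 - 63) + 32)*1168 = (-70 + 32)*1168 = -38*1168 = -44384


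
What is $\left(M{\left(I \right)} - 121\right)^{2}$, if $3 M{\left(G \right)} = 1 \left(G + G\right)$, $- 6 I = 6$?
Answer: $\frac{133225}{9} \approx 14803.0$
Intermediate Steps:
$I = -1$ ($I = \left(- \frac{1}{6}\right) 6 = -1$)
$M{\left(G \right)} = \frac{2 G}{3}$ ($M{\left(G \right)} = \frac{1 \left(G + G\right)}{3} = \frac{1 \cdot 2 G}{3} = \frac{2 G}{3}$)
$\left(M{\left(I \right)} - 121\right)^{2} = \left(\frac{2}{3} \left(-1\right) - 121\right)^{2} = \left(- \frac{2}{3} - 121\right)^{2} = \left(- \frac{365}{3}\right)^{2} = \frac{133225}{9}$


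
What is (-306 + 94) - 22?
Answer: -234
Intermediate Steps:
(-306 + 94) - 22 = -212 - 22 = -234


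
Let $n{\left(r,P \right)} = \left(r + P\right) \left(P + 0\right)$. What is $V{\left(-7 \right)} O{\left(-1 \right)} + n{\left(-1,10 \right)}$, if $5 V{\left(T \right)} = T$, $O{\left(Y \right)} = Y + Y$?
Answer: $\frac{464}{5} \approx 92.8$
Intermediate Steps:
$O{\left(Y \right)} = 2 Y$
$V{\left(T \right)} = \frac{T}{5}$
$n{\left(r,P \right)} = P \left(P + r\right)$ ($n{\left(r,P \right)} = \left(P + r\right) P = P \left(P + r\right)$)
$V{\left(-7 \right)} O{\left(-1 \right)} + n{\left(-1,10 \right)} = \frac{1}{5} \left(-7\right) 2 \left(-1\right) + 10 \left(10 - 1\right) = \left(- \frac{7}{5}\right) \left(-2\right) + 10 \cdot 9 = \frac{14}{5} + 90 = \frac{464}{5}$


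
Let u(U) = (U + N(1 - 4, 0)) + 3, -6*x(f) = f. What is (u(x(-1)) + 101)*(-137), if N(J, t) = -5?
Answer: -81515/6 ≈ -13586.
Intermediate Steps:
x(f) = -f/6
u(U) = -2 + U (u(U) = (U - 5) + 3 = (-5 + U) + 3 = -2 + U)
(u(x(-1)) + 101)*(-137) = ((-2 - 1/6*(-1)) + 101)*(-137) = ((-2 + 1/6) + 101)*(-137) = (-11/6 + 101)*(-137) = (595/6)*(-137) = -81515/6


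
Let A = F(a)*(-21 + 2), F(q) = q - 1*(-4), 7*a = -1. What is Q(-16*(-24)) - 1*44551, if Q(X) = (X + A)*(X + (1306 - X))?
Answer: 2528693/7 ≈ 3.6124e+5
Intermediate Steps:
a = -1/7 (a = (1/7)*(-1) = -1/7 ≈ -0.14286)
F(q) = 4 + q (F(q) = q + 4 = 4 + q)
A = -513/7 (A = (4 - 1/7)*(-21 + 2) = (27/7)*(-19) = -513/7 ≈ -73.286)
Q(X) = -669978/7 + 1306*X (Q(X) = (X - 513/7)*(X + (1306 - X)) = (-513/7 + X)*1306 = -669978/7 + 1306*X)
Q(-16*(-24)) - 1*44551 = (-669978/7 + 1306*(-16*(-24))) - 1*44551 = (-669978/7 + 1306*384) - 44551 = (-669978/7 + 501504) - 44551 = 2840550/7 - 44551 = 2528693/7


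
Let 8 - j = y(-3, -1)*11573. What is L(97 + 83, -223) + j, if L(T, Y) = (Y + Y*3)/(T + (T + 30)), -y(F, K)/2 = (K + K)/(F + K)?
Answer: 2257849/195 ≈ 11579.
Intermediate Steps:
y(F, K) = -4*K/(F + K) (y(F, K) = -2*(K + K)/(F + K) = -2*2*K/(F + K) = -4*K/(F + K))
L(T, Y) = 4*Y/(30 + 2*T) (L(T, Y) = (Y + 3*Y)/(T + (30 + T)) = (4*Y)/(30 + 2*T) = 4*Y/(30 + 2*T))
j = 11581 (j = 8 - (-4*(-1)/(-3 - 1))*11573 = 8 - (-4*(-1)/(-4))*11573 = 8 - (-4*(-1)*(-1/4))*11573 = 8 - (-1)*11573 = 8 - 1*(-11573) = 8 + 11573 = 11581)
L(97 + 83, -223) + j = 2*(-223)/(15 + (97 + 83)) + 11581 = 2*(-223)/(15 + 180) + 11581 = 2*(-223)/195 + 11581 = 2*(-223)*(1/195) + 11581 = -446/195 + 11581 = 2257849/195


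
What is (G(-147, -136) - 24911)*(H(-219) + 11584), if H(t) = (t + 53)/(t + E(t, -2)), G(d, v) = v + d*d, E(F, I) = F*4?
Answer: -14536604316/365 ≈ -3.9826e+7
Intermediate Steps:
E(F, I) = 4*F
G(d, v) = v + d**2
H(t) = (53 + t)/(5*t) (H(t) = (t + 53)/(t + 4*t) = (53 + t)/((5*t)) = (53 + t)*(1/(5*t)) = (53 + t)/(5*t))
(G(-147, -136) - 24911)*(H(-219) + 11584) = ((-136 + (-147)**2) - 24911)*((1/5)*(53 - 219)/(-219) + 11584) = ((-136 + 21609) - 24911)*((1/5)*(-1/219)*(-166) + 11584) = (21473 - 24911)*(166/1095 + 11584) = -3438*12684646/1095 = -14536604316/365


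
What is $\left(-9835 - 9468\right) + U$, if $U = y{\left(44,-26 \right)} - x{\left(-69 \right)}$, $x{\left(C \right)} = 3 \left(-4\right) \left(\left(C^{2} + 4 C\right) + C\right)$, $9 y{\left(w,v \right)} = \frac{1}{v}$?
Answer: $\frac{7883225}{234} \approx 33689.0$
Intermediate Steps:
$y{\left(w,v \right)} = \frac{1}{9 v}$
$x{\left(C \right)} = - 60 C - 12 C^{2}$ ($x{\left(C \right)} = - 12 \left(C^{2} + 5 C\right) = - 60 C - 12 C^{2}$)
$U = \frac{12400127}{234}$ ($U = \frac{1}{9 \left(-26\right)} - \left(-12\right) \left(-69\right) \left(5 - 69\right) = \frac{1}{9} \left(- \frac{1}{26}\right) - \left(-12\right) \left(-69\right) \left(-64\right) = - \frac{1}{234} - -52992 = - \frac{1}{234} + 52992 = \frac{12400127}{234} \approx 52992.0$)
$\left(-9835 - 9468\right) + U = \left(-9835 - 9468\right) + \frac{12400127}{234} = -19303 + \frac{12400127}{234} = \frac{7883225}{234}$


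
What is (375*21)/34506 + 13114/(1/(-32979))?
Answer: -1658153646529/3834 ≈ -4.3249e+8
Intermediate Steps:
(375*21)/34506 + 13114/(1/(-32979)) = 7875*(1/34506) + 13114/(-1/32979) = 875/3834 + 13114*(-32979) = 875/3834 - 432486606 = -1658153646529/3834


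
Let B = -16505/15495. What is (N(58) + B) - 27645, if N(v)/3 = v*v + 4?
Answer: -54362860/3099 ≈ -17542.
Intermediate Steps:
B = -3301/3099 (B = -16505*1/15495 = -3301/3099 ≈ -1.0652)
N(v) = 12 + 3*v² (N(v) = 3*(v*v + 4) = 3*(v² + 4) = 3*(4 + v²) = 12 + 3*v²)
(N(58) + B) - 27645 = ((12 + 3*58²) - 3301/3099) - 27645 = ((12 + 3*3364) - 3301/3099) - 27645 = ((12 + 10092) - 3301/3099) - 27645 = (10104 - 3301/3099) - 27645 = 31308995/3099 - 27645 = -54362860/3099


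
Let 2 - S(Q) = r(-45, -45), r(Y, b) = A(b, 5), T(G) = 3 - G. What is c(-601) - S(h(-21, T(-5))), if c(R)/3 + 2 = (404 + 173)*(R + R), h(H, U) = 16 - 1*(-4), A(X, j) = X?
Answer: -2080715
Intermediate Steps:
r(Y, b) = b
h(H, U) = 20 (h(H, U) = 16 + 4 = 20)
S(Q) = 47 (S(Q) = 2 - 1*(-45) = 2 + 45 = 47)
c(R) = -6 + 3462*R (c(R) = -6 + 3*((404 + 173)*(R + R)) = -6 + 3*(577*(2*R)) = -6 + 3*(1154*R) = -6 + 3462*R)
c(-601) - S(h(-21, T(-5))) = (-6 + 3462*(-601)) - 1*47 = (-6 - 2080662) - 47 = -2080668 - 47 = -2080715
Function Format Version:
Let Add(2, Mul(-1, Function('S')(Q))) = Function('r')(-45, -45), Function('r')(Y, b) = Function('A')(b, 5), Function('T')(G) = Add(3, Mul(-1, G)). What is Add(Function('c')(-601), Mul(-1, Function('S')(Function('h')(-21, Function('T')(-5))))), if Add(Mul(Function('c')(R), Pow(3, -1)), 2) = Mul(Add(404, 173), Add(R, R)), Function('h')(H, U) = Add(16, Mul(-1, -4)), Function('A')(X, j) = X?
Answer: -2080715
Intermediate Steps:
Function('r')(Y, b) = b
Function('h')(H, U) = 20 (Function('h')(H, U) = Add(16, 4) = 20)
Function('S')(Q) = 47 (Function('S')(Q) = Add(2, Mul(-1, -45)) = Add(2, 45) = 47)
Function('c')(R) = Add(-6, Mul(3462, R)) (Function('c')(R) = Add(-6, Mul(3, Mul(Add(404, 173), Add(R, R)))) = Add(-6, Mul(3, Mul(577, Mul(2, R)))) = Add(-6, Mul(3, Mul(1154, R))) = Add(-6, Mul(3462, R)))
Add(Function('c')(-601), Mul(-1, Function('S')(Function('h')(-21, Function('T')(-5))))) = Add(Add(-6, Mul(3462, -601)), Mul(-1, 47)) = Add(Add(-6, -2080662), -47) = Add(-2080668, -47) = -2080715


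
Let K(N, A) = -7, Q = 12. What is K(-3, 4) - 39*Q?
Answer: -475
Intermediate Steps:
K(-3, 4) - 39*Q = -7 - 39*12 = -7 - 468 = -475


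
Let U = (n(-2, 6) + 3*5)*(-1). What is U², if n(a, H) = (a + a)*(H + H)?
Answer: 1089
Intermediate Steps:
n(a, H) = 4*H*a (n(a, H) = (2*a)*(2*H) = 4*H*a)
U = 33 (U = (4*6*(-2) + 3*5)*(-1) = (-48 + 15)*(-1) = -33*(-1) = 33)
U² = 33² = 1089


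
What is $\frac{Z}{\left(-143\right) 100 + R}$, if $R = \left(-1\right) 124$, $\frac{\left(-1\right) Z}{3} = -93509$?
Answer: $- \frac{93509}{4808} \approx -19.449$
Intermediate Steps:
$Z = 280527$ ($Z = \left(-3\right) \left(-93509\right) = 280527$)
$R = -124$
$\frac{Z}{\left(-143\right) 100 + R} = \frac{280527}{\left(-143\right) 100 - 124} = \frac{280527}{-14300 - 124} = \frac{280527}{-14424} = 280527 \left(- \frac{1}{14424}\right) = - \frac{93509}{4808}$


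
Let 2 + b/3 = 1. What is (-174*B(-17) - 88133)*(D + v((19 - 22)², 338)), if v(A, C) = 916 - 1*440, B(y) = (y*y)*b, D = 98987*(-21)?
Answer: -130358293975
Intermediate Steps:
b = -3 (b = -6 + 3*1 = -6 + 3 = -3)
D = -2078727
B(y) = -3*y² (B(y) = (y*y)*(-3) = y²*(-3) = -3*y²)
v(A, C) = 476 (v(A, C) = 916 - 440 = 476)
(-174*B(-17) - 88133)*(D + v((19 - 22)², 338)) = (-(-522)*(-17)² - 88133)*(-2078727 + 476) = (-(-522)*289 - 88133)*(-2078251) = (-174*(-867) - 88133)*(-2078251) = (150858 - 88133)*(-2078251) = 62725*(-2078251) = -130358293975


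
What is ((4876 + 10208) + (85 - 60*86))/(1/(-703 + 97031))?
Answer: 964146952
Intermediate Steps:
((4876 + 10208) + (85 - 60*86))/(1/(-703 + 97031)) = (15084 + (85 - 5160))/(1/96328) = (15084 - 5075)/(1/96328) = 10009*96328 = 964146952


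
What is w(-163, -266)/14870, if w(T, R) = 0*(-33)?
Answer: 0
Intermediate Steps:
w(T, R) = 0
w(-163, -266)/14870 = 0/14870 = 0*(1/14870) = 0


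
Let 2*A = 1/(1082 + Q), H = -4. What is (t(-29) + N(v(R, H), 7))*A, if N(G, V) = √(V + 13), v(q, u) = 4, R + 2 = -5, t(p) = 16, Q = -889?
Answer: 8/193 + √5/193 ≈ 0.053037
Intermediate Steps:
R = -7 (R = -2 - 5 = -7)
N(G, V) = √(13 + V)
A = 1/386 (A = 1/(2*(1082 - 889)) = (½)/193 = (½)*(1/193) = 1/386 ≈ 0.0025907)
(t(-29) + N(v(R, H), 7))*A = (16 + √(13 + 7))*(1/386) = (16 + √20)*(1/386) = (16 + 2*√5)*(1/386) = 8/193 + √5/193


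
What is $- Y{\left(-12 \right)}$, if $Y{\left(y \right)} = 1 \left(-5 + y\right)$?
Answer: $17$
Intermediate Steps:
$Y{\left(y \right)} = -5 + y$
$- Y{\left(-12 \right)} = - (-5 - 12) = \left(-1\right) \left(-17\right) = 17$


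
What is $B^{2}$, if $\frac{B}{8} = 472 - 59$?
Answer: $10916416$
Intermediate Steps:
$B = 3304$ ($B = 8 \left(472 - 59\right) = 8 \cdot 413 = 3304$)
$B^{2} = 3304^{2} = 10916416$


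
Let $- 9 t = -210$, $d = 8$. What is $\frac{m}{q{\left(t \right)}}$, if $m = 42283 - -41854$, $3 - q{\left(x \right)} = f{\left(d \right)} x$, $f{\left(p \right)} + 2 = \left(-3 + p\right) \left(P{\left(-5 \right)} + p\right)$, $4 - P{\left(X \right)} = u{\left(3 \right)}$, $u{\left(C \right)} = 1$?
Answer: $- \frac{252411}{3701} \approx -68.201$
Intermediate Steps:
$P{\left(X \right)} = 3$ ($P{\left(X \right)} = 4 - 1 = 3$)
$t = \frac{70}{3}$ ($t = \left(- \frac{1}{9}\right) \left(-210\right) = \frac{70}{3} \approx 23.333$)
$f{\left(p \right)} = -2 + \left(-3 + p\right) \left(3 + p\right)$
$q{\left(x \right)} = 3 - 53 x$ ($q{\left(x \right)} = 3 - \left(-11 + 8^{2}\right) x = 3 - \left(-11 + 64\right) x = 3 - 53 x$)
$m = 84137$ ($m = 42283 + 41854 = 84137$)
$\frac{m}{q{\left(t \right)}} = \frac{84137}{3 - \frac{3710}{3}} = \frac{84137}{- \frac{3701}{3}} = 84137 \left(- \frac{3}{3701}\right) = - \frac{252411}{3701}$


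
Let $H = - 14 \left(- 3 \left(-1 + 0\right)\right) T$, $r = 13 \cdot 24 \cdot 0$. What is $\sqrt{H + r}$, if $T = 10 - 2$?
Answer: $4 i \sqrt{21} \approx 18.33 i$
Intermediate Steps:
$T = 8$
$r = 0$ ($r = 312 \cdot 0 = 0$)
$H = -336$ ($H = - 14 \left(- 3 \left(-1 + 0\right)\right) 8 = - 14 \left(\left(-3\right) \left(-1\right)\right) 8 = \left(-14\right) 3 \cdot 8 = \left(-42\right) 8 = -336$)
$\sqrt{H + r} = \sqrt{-336 + 0} = \sqrt{-336} = 4 i \sqrt{21}$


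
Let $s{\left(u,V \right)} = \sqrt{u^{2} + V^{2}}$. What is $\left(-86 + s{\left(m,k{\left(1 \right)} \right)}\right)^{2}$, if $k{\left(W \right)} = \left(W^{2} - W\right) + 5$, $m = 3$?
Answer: $\left(86 - \sqrt{34}\right)^{2} \approx 6427.1$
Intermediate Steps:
$k{\left(W \right)} = 5 + W^{2} - W$
$s{\left(u,V \right)} = \sqrt{V^{2} + u^{2}}$
$\left(-86 + s{\left(m,k{\left(1 \right)} \right)}\right)^{2} = \left(-86 + \sqrt{\left(5 + 1^{2} - 1\right)^{2} + 3^{2}}\right)^{2} = \left(-86 + \sqrt{\left(5 + 1 - 1\right)^{2} + 9}\right)^{2} = \left(-86 + \sqrt{5^{2} + 9}\right)^{2} = \left(-86 + \sqrt{25 + 9}\right)^{2} = \left(-86 + \sqrt{34}\right)^{2}$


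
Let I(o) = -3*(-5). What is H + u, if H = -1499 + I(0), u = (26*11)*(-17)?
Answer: -6346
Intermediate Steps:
I(o) = 15
u = -4862 (u = 286*(-17) = -4862)
H = -1484 (H = -1499 + 15 = -1484)
H + u = -1484 - 4862 = -6346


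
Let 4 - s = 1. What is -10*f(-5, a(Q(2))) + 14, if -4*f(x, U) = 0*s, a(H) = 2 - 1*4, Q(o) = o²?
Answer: 14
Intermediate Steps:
s = 3 (s = 4 - 1*1 = 4 - 1 = 3)
a(H) = -2 (a(H) = 2 - 4 = -2)
f(x, U) = 0 (f(x, U) = -0*3 = -¼*0 = 0)
-10*f(-5, a(Q(2))) + 14 = -10*0 + 14 = 0 + 14 = 14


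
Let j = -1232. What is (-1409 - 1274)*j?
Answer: 3305456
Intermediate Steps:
(-1409 - 1274)*j = (-1409 - 1274)*(-1232) = -2683*(-1232) = 3305456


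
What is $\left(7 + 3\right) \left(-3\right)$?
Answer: $-30$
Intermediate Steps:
$\left(7 + 3\right) \left(-3\right) = 10 \left(-3\right) = -30$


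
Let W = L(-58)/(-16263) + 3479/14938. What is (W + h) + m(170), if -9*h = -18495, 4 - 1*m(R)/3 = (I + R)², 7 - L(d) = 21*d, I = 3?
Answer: -3044338359679/34705242 ≈ -87720.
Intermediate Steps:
L(d) = 7 - 21*d
m(R) = 12 - 3*(3 + R)²
W = 5468561/34705242 (W = (7 - 21*(-58))/(-16263) + 3479/14938 = (7 + 1218)*(-1/16263) + 3479*(1/14938) = 1225*(-1/16263) + 497/2134 = -1225/16263 + 497/2134 = 5468561/34705242 ≈ 0.15757)
h = 2055 (h = -⅑*(-18495) = 2055)
(W + h) + m(170) = (5468561/34705242 + 2055) + (12 - 3*(3 + 170)²) = 71324740871/34705242 + (12 - 3*173²) = 71324740871/34705242 + (12 - 3*29929) = 71324740871/34705242 + (12 - 89787) = 71324740871/34705242 - 89775 = -3044338359679/34705242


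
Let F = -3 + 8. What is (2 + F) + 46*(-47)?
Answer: -2155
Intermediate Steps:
F = 5
(2 + F) + 46*(-47) = (2 + 5) + 46*(-47) = 7 - 2162 = -2155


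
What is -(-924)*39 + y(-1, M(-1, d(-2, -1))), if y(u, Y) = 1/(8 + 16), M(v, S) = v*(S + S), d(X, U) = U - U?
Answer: 864865/24 ≈ 36036.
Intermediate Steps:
d(X, U) = 0
M(v, S) = 2*S*v (M(v, S) = v*(2*S) = 2*S*v)
y(u, Y) = 1/24
-(-924)*39 + y(-1, M(-1, d(-2, -1))) = -(-924)*39 + 1/24 = -154*(-234) + 1/24 = 36036 + 1/24 = 864865/24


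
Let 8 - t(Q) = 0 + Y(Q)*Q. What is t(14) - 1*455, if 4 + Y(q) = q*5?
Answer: -1371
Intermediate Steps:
Y(q) = -4 + 5*q (Y(q) = -4 + q*5 = -4 + 5*q)
t(Q) = 8 - Q*(-4 + 5*Q) (t(Q) = 8 - (0 + (-4 + 5*Q)*Q) = 8 - (0 + Q*(-4 + 5*Q)) = 8 - Q*(-4 + 5*Q))
t(14) - 1*455 = (8 - 1*14*(-4 + 5*14)) - 1*455 = (8 - 1*14*(-4 + 70)) - 455 = (8 - 1*14*66) - 455 = (8 - 924) - 455 = -916 - 455 = -1371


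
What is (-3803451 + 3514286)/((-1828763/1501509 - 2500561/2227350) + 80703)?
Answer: -107453266473787750/29988240132211539 ≈ -3.5832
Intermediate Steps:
(-3803451 + 3514286)/((-1828763/1501509 - 2500561/2227350) + 80703) = -289165/((-1828763*1/1501509 - 2500561*1/2227350) + 80703) = -289165/((-1828763/1501509 - 2500561/2227350) + 80703) = -289165/(-869767790511/371598452350 + 80703) = -289165/29988240132211539/371598452350 = -289165*371598452350/29988240132211539 = -107453266473787750/29988240132211539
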